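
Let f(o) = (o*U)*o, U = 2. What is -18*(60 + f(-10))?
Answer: -4680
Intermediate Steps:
f(o) = 2*o**2 (f(o) = (o*2)*o = (2*o)*o = 2*o**2)
-18*(60 + f(-10)) = -18*(60 + 2*(-10)**2) = -18*(60 + 2*100) = -18*(60 + 200) = -18*260 = -4680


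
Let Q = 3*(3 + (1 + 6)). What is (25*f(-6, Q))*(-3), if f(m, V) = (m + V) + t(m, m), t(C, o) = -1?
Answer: -1725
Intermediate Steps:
Q = 30 (Q = 3*(3 + 7) = 3*10 = 30)
f(m, V) = -1 + V + m (f(m, V) = (m + V) - 1 = (V + m) - 1 = -1 + V + m)
(25*f(-6, Q))*(-3) = (25*(-1 + 30 - 6))*(-3) = (25*23)*(-3) = 575*(-3) = -1725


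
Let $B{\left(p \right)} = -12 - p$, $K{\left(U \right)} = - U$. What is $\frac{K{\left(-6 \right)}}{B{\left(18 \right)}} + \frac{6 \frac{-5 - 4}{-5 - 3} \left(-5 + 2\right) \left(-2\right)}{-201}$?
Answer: $- \frac{269}{670} \approx -0.40149$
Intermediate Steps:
$\frac{K{\left(-6 \right)}}{B{\left(18 \right)}} + \frac{6 \frac{-5 - 4}{-5 - 3} \left(-5 + 2\right) \left(-2\right)}{-201} = \frac{\left(-1\right) \left(-6\right)}{-12 - 18} + \frac{6 \frac{-5 - 4}{-5 - 3} \left(-5 + 2\right) \left(-2\right)}{-201} = \frac{6}{-12 - 18} + 6 \left(- \frac{9}{-8}\right) \left(\left(-3\right) \left(-2\right)\right) \left(- \frac{1}{201}\right) = \frac{6}{-30} + 6 \left(\left(-9\right) \left(- \frac{1}{8}\right)\right) 6 \left(- \frac{1}{201}\right) = 6 \left(- \frac{1}{30}\right) + 6 \cdot \frac{9}{8} \cdot 6 \left(- \frac{1}{201}\right) = - \frac{1}{5} + \frac{27}{4} \cdot 6 \left(- \frac{1}{201}\right) = - \frac{1}{5} + \frac{81}{2} \left(- \frac{1}{201}\right) = - \frac{1}{5} - \frac{27}{134} = - \frac{269}{670}$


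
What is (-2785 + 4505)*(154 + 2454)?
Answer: 4485760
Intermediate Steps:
(-2785 + 4505)*(154 + 2454) = 1720*2608 = 4485760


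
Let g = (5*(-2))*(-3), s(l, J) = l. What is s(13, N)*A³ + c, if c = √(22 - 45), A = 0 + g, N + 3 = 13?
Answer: 351000 + I*√23 ≈ 3.51e+5 + 4.7958*I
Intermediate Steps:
N = 10 (N = -3 + 13 = 10)
g = 30 (g = -10*(-3) = 30)
A = 30 (A = 0 + 30 = 30)
c = I*√23 (c = √(-23) = I*√23 ≈ 4.7958*I)
s(13, N)*A³ + c = 13*30³ + I*√23 = 13*27000 + I*√23 = 351000 + I*√23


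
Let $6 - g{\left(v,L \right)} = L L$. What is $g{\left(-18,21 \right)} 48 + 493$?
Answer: $-20387$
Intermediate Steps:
$g{\left(v,L \right)} = 6 - L^{2}$ ($g{\left(v,L \right)} = 6 - L L = 6 - L^{2}$)
$g{\left(-18,21 \right)} 48 + 493 = \left(6 - 21^{2}\right) 48 + 493 = \left(6 - 441\right) 48 + 493 = \left(-435\right) 48 + 493 = -20880 + 493 = -20387$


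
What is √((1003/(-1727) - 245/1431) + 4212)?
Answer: 2*√714450691948587/823779 ≈ 64.894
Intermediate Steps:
√((1003/(-1727) - 245/1431) + 4212) = √((1003*(-1/1727) - 245*1/1431) + 4212) = √((-1003/1727 - 245/1431) + 4212) = √(-1858408/2471337 + 4212) = √(10407413036/2471337) = 2*√714450691948587/823779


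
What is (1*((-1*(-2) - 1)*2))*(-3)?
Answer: -6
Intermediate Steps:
(1*((-1*(-2) - 1)*2))*(-3) = (1*((2 - 1)*2))*(-3) = (1*(1*2))*(-3) = (1*2)*(-3) = 2*(-3) = -6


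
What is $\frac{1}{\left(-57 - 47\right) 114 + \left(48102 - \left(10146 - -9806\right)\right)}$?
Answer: $\frac{1}{16294} \approx 6.1372 \cdot 10^{-5}$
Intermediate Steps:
$\frac{1}{\left(-57 - 47\right) 114 + \left(48102 - \left(10146 - -9806\right)\right)} = \frac{1}{\left(-104\right) 114 + \left(48102 - \left(10146 + 9806\right)\right)} = \frac{1}{-11856 + \left(48102 - 19952\right)} = \frac{1}{-11856 + 28150} = \frac{1}{16294}$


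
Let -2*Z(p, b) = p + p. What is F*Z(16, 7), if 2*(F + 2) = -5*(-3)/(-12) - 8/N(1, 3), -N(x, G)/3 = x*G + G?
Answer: 346/9 ≈ 38.444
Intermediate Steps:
N(x, G) = -3*G - 3*G*x (N(x, G) = -3*(x*G + G) = -3*(G*x + G) = -3*(G + G*x) = -3*G - 3*G*x)
Z(p, b) = -p (Z(p, b) = -(p + p)/2 = -p)
F = -173/72 (F = -2 + (-5*(-3)/(-12) - 8*(-1/(9*(1 + 1))))/2 = -2 + (15*(-1/12) - 8/((-3*3*2)))/2 = -2 + (-5/4 - 8/(-18))/2 = -2 + (-5/4 - 8*(-1/18))/2 = -2 + (-5/4 + 4/9)/2 = -2 + (½)*(-29/36) = -2 - 29/72 = -173/72 ≈ -2.4028)
F*Z(16, 7) = -(-173)*16/72 = -173/72*(-16) = 346/9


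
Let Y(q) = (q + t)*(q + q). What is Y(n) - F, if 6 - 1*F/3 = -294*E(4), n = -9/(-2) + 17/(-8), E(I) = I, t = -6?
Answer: -114023/32 ≈ -3563.2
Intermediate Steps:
n = 19/8 (n = -9*(-½) + 17*(-⅛) = 9/2 - 17/8 = 19/8 ≈ 2.3750)
Y(q) = 2*q*(-6 + q) (Y(q) = (q - 6)*(q + q) = (-6 + q)*(2*q) = 2*q*(-6 + q))
F = 3546 (F = 18 - (-882)*4 = 18 - 3*(-1176) = 18 + 3528 = 3546)
Y(n) - F = 2*(19/8)*(-6 + 19/8) - 1*3546 = 2*(19/8)*(-29/8) - 3546 = -551/32 - 3546 = -114023/32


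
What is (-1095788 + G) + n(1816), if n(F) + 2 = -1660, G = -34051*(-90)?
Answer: 1967140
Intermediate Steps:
G = 3064590
n(F) = -1662 (n(F) = -2 - 1660 = -1662)
(-1095788 + G) + n(1816) = (-1095788 + 3064590) - 1662 = 1968802 - 1662 = 1967140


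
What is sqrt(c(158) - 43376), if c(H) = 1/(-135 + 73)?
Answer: I*sqrt(166737406)/62 ≈ 208.27*I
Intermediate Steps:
c(H) = -1/62 (c(H) = 1/(-62) = -1/62)
sqrt(c(158) - 43376) = sqrt(-1/62 - 43376) = sqrt(-2689313/62) = I*sqrt(166737406)/62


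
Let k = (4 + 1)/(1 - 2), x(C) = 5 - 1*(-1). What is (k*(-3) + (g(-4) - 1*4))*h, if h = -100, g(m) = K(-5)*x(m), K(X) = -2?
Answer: 100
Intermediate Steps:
x(C) = 6 (x(C) = 5 + 1 = 6)
g(m) = -12 (g(m) = -2*6 = -12)
k = -5 (k = 5/(-1) = 5*(-1) = -5)
(k*(-3) + (g(-4) - 1*4))*h = (-5*(-3) + (-12 - 1*4))*(-100) = (15 + (-12 - 4))*(-100) = (15 - 16)*(-100) = -1*(-100) = 100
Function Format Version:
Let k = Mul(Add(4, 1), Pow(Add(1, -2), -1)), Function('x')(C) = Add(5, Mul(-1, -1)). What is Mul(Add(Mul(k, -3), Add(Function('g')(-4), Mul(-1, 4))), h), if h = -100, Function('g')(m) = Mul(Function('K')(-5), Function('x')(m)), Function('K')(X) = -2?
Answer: 100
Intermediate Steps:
Function('x')(C) = 6 (Function('x')(C) = Add(5, 1) = 6)
Function('g')(m) = -12 (Function('g')(m) = Mul(-2, 6) = -12)
k = -5 (k = Mul(5, Pow(-1, -1)) = Mul(5, -1) = -5)
Mul(Add(Mul(k, -3), Add(Function('g')(-4), Mul(-1, 4))), h) = Mul(Add(Mul(-5, -3), Add(-12, Mul(-1, 4))), -100) = Mul(Add(15, Add(-12, -4)), -100) = Mul(Add(15, -16), -100) = Mul(-1, -100) = 100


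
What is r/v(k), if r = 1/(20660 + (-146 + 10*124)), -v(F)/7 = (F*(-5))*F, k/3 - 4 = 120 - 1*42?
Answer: 1/46076277240 ≈ 2.1703e-11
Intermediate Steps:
k = 246 (k = 12 + 3*(120 - 1*42) = 12 + 3*(120 - 42) = 12 + 3*78 = 12 + 234 = 246)
v(F) = 35*F² (v(F) = -7*F*(-5)*F = -7*(-5*F)*F = -(-35)*F² = 35*F²)
r = 1/21754 (r = 1/(20660 + (-146 + 1240)) = 1/(20660 + 1094) = 1/21754 ≈ 4.5969e-5)
r/v(k) = 1/(21754*((35*246²))) = 1/(21754*((35*60516))) = (1/21754)/2118060 = (1/21754)*(1/2118060) = 1/46076277240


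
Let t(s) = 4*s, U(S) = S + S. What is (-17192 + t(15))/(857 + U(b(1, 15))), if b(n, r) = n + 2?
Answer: -17132/863 ≈ -19.852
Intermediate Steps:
b(n, r) = 2 + n
U(S) = 2*S
(-17192 + t(15))/(857 + U(b(1, 15))) = (-17192 + 4*15)/(857 + 2*(2 + 1)) = (-17192 + 60)/(857 + 2*3) = -17132/(857 + 6) = -17132/863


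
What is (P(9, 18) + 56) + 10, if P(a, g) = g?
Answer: 84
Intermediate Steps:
(P(9, 18) + 56) + 10 = (18 + 56) + 10 = 74 + 10 = 84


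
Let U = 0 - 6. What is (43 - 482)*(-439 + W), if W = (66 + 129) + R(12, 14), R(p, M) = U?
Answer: 109750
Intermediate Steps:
U = -6
R(p, M) = -6
W = 189 (W = (66 + 129) - 6 = 195 - 6 = 189)
(43 - 482)*(-439 + W) = (43 - 482)*(-439 + 189) = -439*(-250) = 109750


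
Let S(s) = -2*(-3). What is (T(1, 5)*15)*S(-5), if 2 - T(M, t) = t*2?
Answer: -720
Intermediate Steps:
T(M, t) = 2 - 2*t (T(M, t) = 2 - t*2 = 2 - 2*t)
S(s) = 6
(T(1, 5)*15)*S(-5) = ((2 - 2*5)*15)*6 = ((2 - 10)*15)*6 = -8*15*6 = -120*6 = -720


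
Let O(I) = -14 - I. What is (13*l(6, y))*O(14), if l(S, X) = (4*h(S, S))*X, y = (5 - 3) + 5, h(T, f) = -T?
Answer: 61152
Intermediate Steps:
y = 7 (y = 2 + 5 = 7)
l(S, X) = -4*S*X (l(S, X) = (4*(-S))*X = (-4*S)*X = -4*S*X)
(13*l(6, y))*O(14) = (13*(-4*6*7))*(-14 - 1*14) = (13*(-168))*(-14 - 14) = -2184*(-28) = 61152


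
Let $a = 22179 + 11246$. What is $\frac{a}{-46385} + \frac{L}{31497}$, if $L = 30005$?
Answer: $\frac{67798940}{292197669} \approx 0.23203$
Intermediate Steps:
$a = 33425$
$\frac{a}{-46385} + \frac{L}{31497} = \frac{33425}{-46385} + \frac{30005}{31497} = 33425 \left(- \frac{1}{46385}\right) + 30005 \cdot \frac{1}{31497} = - \frac{6685}{9277} + \frac{30005}{31497} = \frac{67798940}{292197669}$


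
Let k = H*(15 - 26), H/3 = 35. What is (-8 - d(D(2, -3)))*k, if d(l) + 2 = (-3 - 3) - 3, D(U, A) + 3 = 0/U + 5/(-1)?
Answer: -3465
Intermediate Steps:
H = 105 (H = 3*35 = 105)
D(U, A) = -8 (D(U, A) = -3 + (0/U + 5/(-1)) = -3 + (0 + 5*(-1)) = -3 + (0 - 5) = -3 - 5 = -8)
d(l) = -11 (d(l) = -2 + ((-3 - 3) - 3) = -2 + (-6 - 3) = -2 - 9 = -11)
k = -1155 (k = 105*(15 - 26) = 105*(-11) = -1155)
(-8 - d(D(2, -3)))*k = (-8 - 1*(-11))*(-1155) = (-8 + 11)*(-1155) = 3*(-1155) = -3465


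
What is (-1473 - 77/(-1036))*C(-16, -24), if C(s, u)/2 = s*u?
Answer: -41854656/37 ≈ -1.1312e+6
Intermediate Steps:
C(s, u) = 2*s*u (C(s, u) = 2*(s*u) = 2*s*u)
(-1473 - 77/(-1036))*C(-16, -24) = (-1473 - 77/(-1036))*(2*(-16)*(-24)) = (-1473 - 77*(-1/1036))*768 = (-1473 + 11/148)*768 = -217993/148*768 = -41854656/37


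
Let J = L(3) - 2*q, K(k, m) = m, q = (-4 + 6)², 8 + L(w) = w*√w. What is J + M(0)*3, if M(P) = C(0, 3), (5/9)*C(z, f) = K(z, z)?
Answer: -16 + 3*√3 ≈ -10.804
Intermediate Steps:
L(w) = -8 + w^(3/2) (L(w) = -8 + w*√w = -8 + w^(3/2))
q = 4 (q = 2² = 4)
C(z, f) = 9*z/5
M(P) = 0 (M(P) = (9/5)*0 = 0)
J = -16 + 3*√3 (J = (-8 + 3^(3/2)) - 2*4 = (-8 + 3*√3) - 8 = -16 + 3*√3 ≈ -10.804)
J + M(0)*3 = (-16 + 3*√3) + 0*3 = (-16 + 3*√3) + 0 = -16 + 3*√3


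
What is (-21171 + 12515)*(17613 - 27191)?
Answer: 82907168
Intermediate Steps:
(-21171 + 12515)*(17613 - 27191) = -8656*(-9578) = 82907168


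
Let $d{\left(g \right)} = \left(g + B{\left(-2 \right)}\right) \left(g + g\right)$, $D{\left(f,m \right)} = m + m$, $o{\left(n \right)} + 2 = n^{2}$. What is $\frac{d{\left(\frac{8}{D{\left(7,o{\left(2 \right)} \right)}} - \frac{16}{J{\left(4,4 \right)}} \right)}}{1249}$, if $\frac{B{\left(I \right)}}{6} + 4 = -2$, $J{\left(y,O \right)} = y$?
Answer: $\frac{152}{1249} \approx 0.1217$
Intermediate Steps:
$B{\left(I \right)} = -36$ ($B{\left(I \right)} = -24 + 6 \left(-2\right) = -24 - 12 = -36$)
$o{\left(n \right)} = -2 + n^{2}$
$D{\left(f,m \right)} = 2 m$
$d{\left(g \right)} = 2 g \left(-36 + g\right)$ ($d{\left(g \right)} = \left(g - 36\right) \left(g + g\right) = \left(-36 + g\right) 2 g = 2 g \left(-36 + g\right)$)
$\frac{d{\left(\frac{8}{D{\left(7,o{\left(2 \right)} \right)}} - \frac{16}{J{\left(4,4 \right)}} \right)}}{1249} = \frac{2 \left(\frac{8}{2 \left(-2 + 2^{2}\right)} - \frac{16}{4}\right) \left(-36 + \left(\frac{8}{2 \left(-2 + 2^{2}\right)} - \frac{16}{4}\right)\right)}{1249} = 2 \left(\frac{8}{2 \left(-2 + 4\right)} - 4\right) \left(-36 + \left(\frac{8}{2 \left(-2 + 4\right)} - 4\right)\right) \frac{1}{1249} = 2 \left(\frac{8}{2 \cdot 2} - 4\right) \left(-36 - \left(4 - \frac{8}{2 \cdot 2}\right)\right) \frac{1}{1249} = 2 \left(\frac{8}{4} - 4\right) \left(-36 - \left(4 - \frac{8}{4}\right)\right) \frac{1}{1249} = 2 \left(8 \cdot \frac{1}{4} - 4\right) \left(-36 + \left(8 \cdot \frac{1}{4} - 4\right)\right) \frac{1}{1249} = 2 \left(2 - 4\right) \left(-36 + \left(2 - 4\right)\right) \frac{1}{1249} = 2 \left(-2\right) \left(-36 - 2\right) \frac{1}{1249} = 2 \left(-2\right) \left(-38\right) \frac{1}{1249} = 152 \cdot \frac{1}{1249} = \frac{152}{1249}$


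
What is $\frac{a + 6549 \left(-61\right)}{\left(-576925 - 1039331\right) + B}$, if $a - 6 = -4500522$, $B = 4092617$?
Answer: $- \frac{4900005}{2476361} \approx -1.9787$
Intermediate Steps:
$a = -4500516$ ($a = 6 - 4500522 = -4500516$)
$\frac{a + 6549 \left(-61\right)}{\left(-576925 - 1039331\right) + B} = \frac{-4500516 + 6549 \left(-61\right)}{\left(-576925 - 1039331\right) + 4092617} = \frac{-4500516 - 399489}{-1616256 + 4092617} = - \frac{4900005}{2476361}$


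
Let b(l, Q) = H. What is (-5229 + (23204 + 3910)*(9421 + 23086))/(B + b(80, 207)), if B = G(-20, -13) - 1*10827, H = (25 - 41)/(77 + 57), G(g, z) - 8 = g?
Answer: -59053101123/726221 ≈ -81316.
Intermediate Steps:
G(g, z) = 8 + g
H = -8/67 (H = -16/134 = -16*1/134 = -8/67 ≈ -0.11940)
B = -10839 (B = (8 - 20) - 1*10827 = -12 - 10827 = -10839)
b(l, Q) = -8/67
(-5229 + (23204 + 3910)*(9421 + 23086))/(B + b(80, 207)) = (-5229 + (23204 + 3910)*(9421 + 23086))/(-10839 - 8/67) = (-5229 + 27114*32507)/(-726221/67) = (-5229 + 881394798)*(-67/726221) = 881389569*(-67/726221) = -59053101123/726221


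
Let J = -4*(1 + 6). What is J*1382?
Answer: -38696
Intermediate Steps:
J = -28 (J = -4*7 = -28)
J*1382 = -28*1382 = -38696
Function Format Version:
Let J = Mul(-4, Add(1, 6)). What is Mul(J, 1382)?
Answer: -38696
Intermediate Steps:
J = -28 (J = Mul(-4, 7) = -28)
Mul(J, 1382) = Mul(-28, 1382) = -38696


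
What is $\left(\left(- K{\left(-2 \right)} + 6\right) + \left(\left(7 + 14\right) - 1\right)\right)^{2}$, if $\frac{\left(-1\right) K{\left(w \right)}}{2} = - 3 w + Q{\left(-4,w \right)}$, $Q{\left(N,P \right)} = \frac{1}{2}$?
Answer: $1521$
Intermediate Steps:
$Q{\left(N,P \right)} = \frac{1}{2}$
$K{\left(w \right)} = -1 + 6 w$ ($K{\left(w \right)} = - 2 \left(- 3 w + \frac{1}{2}\right) = - 2 \left(\frac{1}{2} - 3 w\right) = -1 + 6 w$)
$\left(\left(- K{\left(-2 \right)} + 6\right) + \left(\left(7 + 14\right) - 1\right)\right)^{2} = \left(\left(- (-1 + 6 \left(-2\right)) + 6\right) + \left(\left(7 + 14\right) - 1\right)\right)^{2} = \left(\left(- (-1 - 12) + 6\right) + \left(21 - 1\right)\right)^{2} = \left(\left(\left(-1\right) \left(-13\right) + 6\right) + 20\right)^{2} = \left(\left(13 + 6\right) + 20\right)^{2} = \left(19 + 20\right)^{2} = 39^{2} = 1521$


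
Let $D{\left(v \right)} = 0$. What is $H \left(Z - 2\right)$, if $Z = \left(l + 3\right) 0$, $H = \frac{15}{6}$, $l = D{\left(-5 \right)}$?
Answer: $-5$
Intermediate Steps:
$l = 0$
$H = \frac{5}{2}$ ($H = 15 \cdot \frac{1}{6} = \frac{5}{2} \approx 2.5$)
$Z = 0$ ($Z = \left(0 + 3\right) 0 = 3 \cdot 0 = 0$)
$H \left(Z - 2\right) = \frac{5 \left(0 - 2\right)}{2} = \frac{5}{2} \left(-2\right) = -5$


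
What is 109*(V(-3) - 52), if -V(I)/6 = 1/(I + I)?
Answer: -5559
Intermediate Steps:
V(I) = -3/I (V(I) = -6/(I + I) = -6*1/(2*I) = -3/I)
109*(V(-3) - 52) = 109*(-3/(-3) - 52) = 109*(-3*(-⅓) - 52) = 109*(1 - 52) = 109*(-51) = -5559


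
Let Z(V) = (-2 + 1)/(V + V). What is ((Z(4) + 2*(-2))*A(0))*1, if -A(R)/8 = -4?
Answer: -132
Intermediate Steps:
Z(V) = -1/(2*V)
A(R) = 32 (A(R) = -8*(-4) = 32)
((Z(4) + 2*(-2))*A(0))*1 = ((-½/4 + 2*(-2))*32)*1 = ((-½*¼ - 4)*32)*1 = ((-⅛ - 4)*32)*1 = -33/8*32*1 = -132*1 = -132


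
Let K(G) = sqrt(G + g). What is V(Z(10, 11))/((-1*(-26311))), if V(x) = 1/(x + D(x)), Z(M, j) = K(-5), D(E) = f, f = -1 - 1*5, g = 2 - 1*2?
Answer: -6/1078751 - I*sqrt(5)/1078751 ≈ -5.562e-6 - 2.0728e-6*I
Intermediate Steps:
g = 0 (g = 2 - 2 = 0)
K(G) = sqrt(G) (K(G) = sqrt(G + 0) = sqrt(G))
f = -6 (f = -1 - 5 = -6)
D(E) = -6
Z(M, j) = I*sqrt(5) (Z(M, j) = sqrt(-5) = I*sqrt(5))
V(x) = 1/(-6 + x) (V(x) = 1/(x - 6) = 1/(-6 + x))
V(Z(10, 11))/((-1*(-26311))) = 1/((-6 + I*sqrt(5))*((-1*(-26311)))) = 1/(-6 + I*sqrt(5)*26311) = (1/26311)/(-6 + I*sqrt(5)) = 1/(26311*(-6 + I*sqrt(5)))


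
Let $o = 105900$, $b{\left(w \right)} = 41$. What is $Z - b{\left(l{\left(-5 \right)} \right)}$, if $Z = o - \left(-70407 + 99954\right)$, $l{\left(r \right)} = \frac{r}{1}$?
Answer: $76312$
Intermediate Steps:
$l{\left(r \right)} = r$ ($l{\left(r \right)} = r 1 = r$)
$Z = 76353$ ($Z = 105900 - \left(-70407 + 99954\right) = 105900 - 29547 = 76353$)
$Z - b{\left(l{\left(-5 \right)} \right)} = 76353 - 41 = 76312$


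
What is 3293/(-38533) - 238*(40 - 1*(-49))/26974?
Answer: -452515694/519694571 ≈ -0.87073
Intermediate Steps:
3293/(-38533) - 238*(40 - 1*(-49))/26974 = 3293*(-1/38533) - 238*(40 + 49)*(1/26974) = -3293/38533 - 238*89*(1/26974) = -3293/38533 - 21182*1/26974 = -3293/38533 - 10591/13487 = -452515694/519694571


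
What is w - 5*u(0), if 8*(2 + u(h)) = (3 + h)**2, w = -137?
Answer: -1061/8 ≈ -132.63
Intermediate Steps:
u(h) = -2 + (3 + h)**2/8
w - 5*u(0) = -137 - 5*(-2 + (3 + 0)**2/8) = -137 - 5*(-2 + (1/8)*3**2) = -137 - 5*(-2 + (1/8)*9) = -137 - 5*(-2 + 9/8) = -137 - 5*(-7/8) = -137 + 35/8 = -1061/8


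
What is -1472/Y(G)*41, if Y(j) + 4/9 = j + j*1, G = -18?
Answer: 1656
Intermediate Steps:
Y(j) = -4/9 + 2*j (Y(j) = -4/9 + (j + j*1) = -4/9 + (j + j) = -4/9 + 2*j)
-1472/Y(G)*41 = -1472/(-4/9 + 2*(-18))*41 = -1472/(-4/9 - 36)*41 = -1472/(-328/9)*41 = -1472*(-9/328)*41 = (1656/41)*41 = 1656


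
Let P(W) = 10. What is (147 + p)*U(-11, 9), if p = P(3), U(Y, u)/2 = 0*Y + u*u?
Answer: 25434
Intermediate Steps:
U(Y, u) = 2*u² (U(Y, u) = 2*(0*Y + u*u) = 2*(0 + u²) = 2*u²)
p = 10
(147 + p)*U(-11, 9) = (147 + 10)*(2*9²) = 157*(2*81) = 157*162 = 25434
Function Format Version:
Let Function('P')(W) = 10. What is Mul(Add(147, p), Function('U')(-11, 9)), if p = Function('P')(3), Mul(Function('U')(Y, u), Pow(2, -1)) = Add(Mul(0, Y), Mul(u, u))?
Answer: 25434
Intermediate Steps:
Function('U')(Y, u) = Mul(2, Pow(u, 2)) (Function('U')(Y, u) = Mul(2, Add(Mul(0, Y), Mul(u, u))) = Mul(2, Add(0, Pow(u, 2))) = Mul(2, Pow(u, 2)))
p = 10
Mul(Add(147, p), Function('U')(-11, 9)) = Mul(Add(147, 10), Mul(2, Pow(9, 2))) = Mul(157, Mul(2, 81)) = Mul(157, 162) = 25434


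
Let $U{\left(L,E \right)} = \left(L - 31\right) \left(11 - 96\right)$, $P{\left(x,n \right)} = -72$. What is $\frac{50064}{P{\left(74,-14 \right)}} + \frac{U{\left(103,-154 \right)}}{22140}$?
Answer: $- \frac{28520}{41} \approx -695.61$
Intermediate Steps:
$U{\left(L,E \right)} = 2635 - 85 L$ ($U{\left(L,E \right)} = \left(-31 + L\right) \left(-85\right) = 2635 - 85 L$)
$\frac{50064}{P{\left(74,-14 \right)}} + \frac{U{\left(103,-154 \right)}}{22140} = \frac{50064}{-72} + \frac{2635 - 8755}{22140} = 50064 \left(- \frac{1}{72}\right) + \left(2635 - 8755\right) \frac{1}{22140} = - \frac{2086}{3} - \frac{34}{123} = - \frac{28520}{41}$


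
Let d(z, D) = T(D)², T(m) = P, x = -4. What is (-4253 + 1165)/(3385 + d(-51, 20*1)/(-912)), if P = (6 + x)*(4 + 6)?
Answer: -22002/24115 ≈ -0.91238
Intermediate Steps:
P = 20 (P = (6 - 4)*(4 + 6) = 2*10 = 20)
T(m) = 20
d(z, D) = 400 (d(z, D) = 20² = 400)
(-4253 + 1165)/(3385 + d(-51, 20*1)/(-912)) = (-4253 + 1165)/(3385 + 400/(-912)) = -3088/(3385 + 400*(-1/912)) = -3088/(3385 - 25/57) = -3088/192920/57 = -3088*57/192920 = -22002/24115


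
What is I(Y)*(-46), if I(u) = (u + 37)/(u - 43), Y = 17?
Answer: 1242/13 ≈ 95.538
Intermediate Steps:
I(u) = (37 + u)/(-43 + u)
I(Y)*(-46) = ((37 + 17)/(-43 + 17))*(-46) = (54/(-26))*(-46) = -1/26*54*(-46) = -27/13*(-46) = 1242/13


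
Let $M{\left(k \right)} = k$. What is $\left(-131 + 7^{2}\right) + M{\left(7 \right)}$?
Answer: $-75$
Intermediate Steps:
$\left(-131 + 7^{2}\right) + M{\left(7 \right)} = \left(-131 + 7^{2}\right) + 7 = \left(-131 + 49\right) + 7 = -82 + 7 = -75$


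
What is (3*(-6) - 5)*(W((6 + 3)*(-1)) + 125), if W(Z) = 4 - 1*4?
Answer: -2875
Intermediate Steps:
W(Z) = 0 (W(Z) = 4 - 4 = 0)
(3*(-6) - 5)*(W((6 + 3)*(-1)) + 125) = (3*(-6) - 5)*(0 + 125) = (-18 - 5)*125 = -23*125 = -2875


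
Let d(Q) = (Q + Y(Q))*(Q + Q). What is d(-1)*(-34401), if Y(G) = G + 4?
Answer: 137604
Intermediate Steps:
Y(G) = 4 + G
d(Q) = 2*Q*(4 + 2*Q) (d(Q) = (Q + (4 + Q))*(Q + Q) = (4 + 2*Q)*(2*Q) = 2*Q*(4 + 2*Q))
d(-1)*(-34401) = (4*(-1)*(2 - 1))*(-34401) = (4*(-1)*1)*(-34401) = -4*(-34401) = 137604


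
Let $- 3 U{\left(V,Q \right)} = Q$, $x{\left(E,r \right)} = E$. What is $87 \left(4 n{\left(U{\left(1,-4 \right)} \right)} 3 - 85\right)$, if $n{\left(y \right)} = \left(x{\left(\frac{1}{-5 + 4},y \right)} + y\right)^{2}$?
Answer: $-7279$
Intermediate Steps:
$U{\left(V,Q \right)} = - \frac{Q}{3}$
$n{\left(y \right)} = \left(-1 + y\right)^{2}$ ($n{\left(y \right)} = \left(\frac{1}{-5 + 4} + y\right)^{2} = \left(\frac{1}{-1} + y\right)^{2} = \left(-1 + y\right)^{2}$)
$87 \left(4 n{\left(U{\left(1,-4 \right)} \right)} 3 - 85\right) = 87 \left(4 \left(-1 - - \frac{4}{3}\right)^{2} \cdot 3 - 85\right) = 87 \left(4 \left(-1 + \frac{4}{3}\right)^{2} \cdot 3 - 85\right) = 87 \left(\frac{4}{9} \cdot 3 - 85\right) = 87 \left(\frac{4}{3} - 85\right) = 87 \left(- \frac{251}{3}\right) = -7279$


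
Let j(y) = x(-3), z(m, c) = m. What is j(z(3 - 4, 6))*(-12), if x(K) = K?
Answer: 36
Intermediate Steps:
j(y) = -3
j(z(3 - 4, 6))*(-12) = -3*(-12) = 36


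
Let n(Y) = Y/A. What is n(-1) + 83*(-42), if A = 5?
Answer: -17431/5 ≈ -3486.2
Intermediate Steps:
n(Y) = Y/5
n(-1) + 83*(-42) = (⅕)*(-1) + 83*(-42) = -⅕ - 3486 = -17431/5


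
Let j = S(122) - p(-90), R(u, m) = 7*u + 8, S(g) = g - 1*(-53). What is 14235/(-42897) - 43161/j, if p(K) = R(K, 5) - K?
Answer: -620513854/10109393 ≈ -61.380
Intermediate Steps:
S(g) = 53 + g (S(g) = g + 53 = 53 + g)
R(u, m) = 8 + 7*u
p(K) = 8 + 6*K (p(K) = (8 + 7*K) - K = 8 + 6*K)
j = 707 (j = (53 + 122) - (8 + 6*(-90)) = 175 - (8 - 540) = 175 - 1*(-532) = 175 + 532 = 707)
14235/(-42897) - 43161/j = 14235/(-42897) - 43161/707 = 14235*(-1/42897) - 43161*1/707 = -4745/14299 - 43161/707 = -620513854/10109393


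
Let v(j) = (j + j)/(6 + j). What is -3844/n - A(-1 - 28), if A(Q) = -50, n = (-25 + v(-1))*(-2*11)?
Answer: 60240/1397 ≈ 43.121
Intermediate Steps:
v(j) = 2*j/(6 + j) (v(j) = (2*j)/(6 + j) = 2*j/(6 + j))
n = 2794/5 (n = (-25 + 2*(-1)/(6 - 1))*(-2*11) = (-25 + 2*(-1)/5)*(-22) = (-25 + 2*(-1)*(⅕))*(-22) = (-25 - ⅖)*(-22) = -127/5*(-22) = 2794/5 ≈ 558.80)
-3844/n - A(-1 - 28) = -3844/2794/5 - 1*(-50) = -3844*5/2794 + 50 = -9610/1397 + 50 = 60240/1397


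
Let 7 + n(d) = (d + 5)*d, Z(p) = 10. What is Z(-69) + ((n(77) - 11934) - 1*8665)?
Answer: -14282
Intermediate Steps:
n(d) = -7 + d*(5 + d) (n(d) = -7 + (d + 5)*d = -7 + (5 + d)*d = -7 + d*(5 + d))
Z(-69) + ((n(77) - 11934) - 1*8665) = 10 + (((-7 + 77² + 5*77) - 11934) - 1*8665) = 10 + (((-7 + 5929 + 385) - 11934) - 8665) = 10 + ((6307 - 11934) - 8665) = 10 + (-5627 - 8665) = 10 - 14292 = -14282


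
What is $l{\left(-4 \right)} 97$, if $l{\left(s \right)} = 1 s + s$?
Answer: $-776$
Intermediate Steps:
$l{\left(s \right)} = 2 s$ ($l{\left(s \right)} = s + s = 2 s$)
$l{\left(-4 \right)} 97 = 2 \left(-4\right) 97 = \left(-8\right) 97 = -776$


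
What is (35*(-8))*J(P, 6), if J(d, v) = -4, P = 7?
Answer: 1120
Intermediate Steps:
(35*(-8))*J(P, 6) = (35*(-8))*(-4) = -280*(-4) = 1120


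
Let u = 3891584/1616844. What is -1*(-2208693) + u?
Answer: 892778979119/404211 ≈ 2.2087e+6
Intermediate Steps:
u = 972896/404211 (u = 3891584*(1/1616844) = 972896/404211 ≈ 2.4069)
-1*(-2208693) + u = -1*(-2208693) + 972896/404211 = 2208693 + 972896/404211 = 892778979119/404211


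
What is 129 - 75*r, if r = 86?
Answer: -6321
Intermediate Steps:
129 - 75*r = 129 - 75*86 = 129 - 6450 = -6321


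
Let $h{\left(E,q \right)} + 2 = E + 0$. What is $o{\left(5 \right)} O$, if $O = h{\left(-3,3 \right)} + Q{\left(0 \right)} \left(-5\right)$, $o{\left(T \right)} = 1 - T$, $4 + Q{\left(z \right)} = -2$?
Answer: $-100$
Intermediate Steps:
$Q{\left(z \right)} = -6$ ($Q{\left(z \right)} = -4 - 2 = -6$)
$h{\left(E,q \right)} = -2 + E$ ($h{\left(E,q \right)} = -2 + \left(E + 0\right) = -2 + E$)
$O = 25$ ($O = \left(-2 - 3\right) - -30 = -5 + 30 = 25$)
$o{\left(5 \right)} O = \left(1 - 5\right) 25 = \left(-4\right) 25 = -100$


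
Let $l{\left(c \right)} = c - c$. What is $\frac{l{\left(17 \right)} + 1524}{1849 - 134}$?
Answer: $\frac{1524}{1715} \approx 0.88863$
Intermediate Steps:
$l{\left(c \right)} = 0$
$\frac{l{\left(17 \right)} + 1524}{1849 - 134} = \frac{0 + 1524}{1849 - 134} = \frac{1524}{1715}$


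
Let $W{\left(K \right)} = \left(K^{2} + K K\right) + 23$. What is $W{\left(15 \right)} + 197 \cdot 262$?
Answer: $52087$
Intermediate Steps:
$W{\left(K \right)} = 23 + 2 K^{2}$ ($W{\left(K \right)} = \left(K^{2} + K^{2}\right) + 23 = 2 K^{2} + 23 = 23 + 2 K^{2}$)
$W{\left(15 \right)} + 197 \cdot 262 = \left(23 + 2 \cdot 15^{2}\right) + 197 \cdot 262 = \left(23 + 2 \cdot 225\right) + 51614 = \left(23 + 450\right) + 51614 = 473 + 51614 = 52087$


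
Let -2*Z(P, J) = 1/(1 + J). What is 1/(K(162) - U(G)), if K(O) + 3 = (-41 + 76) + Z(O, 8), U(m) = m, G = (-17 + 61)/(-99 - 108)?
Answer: 414/13313 ≈ 0.031097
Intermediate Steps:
Z(P, J) = -1/(2*(1 + J))
G = -44/207 (G = 44/(-207) = 44*(-1/207) = -44/207 ≈ -0.21256)
K(O) = 575/18 (K(O) = -3 + ((-41 + 76) - 1/(2 + 2*8)) = -3 + (35 - 1/(2 + 16)) = -3 + (35 - 1/18) = -3 + 629/18 = 575/18)
1/(K(162) - U(G)) = 1/(575/18 - 1*(-44/207)) = 1/(575/18 + 44/207) = 1/(13313/414) = 414/13313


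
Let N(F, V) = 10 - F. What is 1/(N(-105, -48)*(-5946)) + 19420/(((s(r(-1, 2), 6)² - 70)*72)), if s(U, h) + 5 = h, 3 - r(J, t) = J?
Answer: -12028267/3077055 ≈ -3.9090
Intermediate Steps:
r(J, t) = 3 - J
s(U, h) = -5 + h
1/(N(-105, -48)*(-5946)) + 19420/(((s(r(-1, 2), 6)² - 70)*72)) = 1/((10 - 1*(-105))*(-5946)) + 19420/((((-5 + 6)² - 70)*72)) = -1/5946/(10 + 105) + 19420/(((1² - 70)*72)) = -1/5946/115 + 19420/(((1 - 70)*72)) = (1/115)*(-1/5946) + 19420/((-69*72)) = -1/683790 + 19420/(-4968) = -1/683790 + 19420*(-1/4968) = -1/683790 - 4855/1242 = -12028267/3077055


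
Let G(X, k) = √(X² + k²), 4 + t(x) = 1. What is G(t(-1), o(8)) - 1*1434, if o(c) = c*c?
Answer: -1434 + √4105 ≈ -1369.9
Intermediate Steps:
t(x) = -3 (t(x) = -4 + 1 = -3)
o(c) = c²
G(t(-1), o(8)) - 1*1434 = √((-3)² + (8²)²) - 1*1434 = √(9 + 64²) - 1434 = √(9 + 4096) - 1434 = √4105 - 1434 = -1434 + √4105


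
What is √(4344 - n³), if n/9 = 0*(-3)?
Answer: 2*√1086 ≈ 65.909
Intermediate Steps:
n = 0 (n = 9*(0*(-3)) = 9*0 = 0)
√(4344 - n³) = √(4344 - 1*0³) = √(4344 - 1*0) = √(4344 + 0) = √4344 = 2*√1086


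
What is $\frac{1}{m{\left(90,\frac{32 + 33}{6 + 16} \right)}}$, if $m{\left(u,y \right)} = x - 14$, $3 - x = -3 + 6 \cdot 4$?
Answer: $- \frac{1}{32} \approx -0.03125$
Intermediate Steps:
$x = -18$ ($x = 3 - \left(-3 + 6 \cdot 4\right) = 3 - \left(-3 + 24\right) = 3 - 21 = -18$)
$m{\left(u,y \right)} = -32$ ($m{\left(u,y \right)} = -18 - 14 = -32$)
$\frac{1}{m{\left(90,\frac{32 + 33}{6 + 16} \right)}} = \frac{1}{-32} = - \frac{1}{32}$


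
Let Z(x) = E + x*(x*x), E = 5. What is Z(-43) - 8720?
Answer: -88222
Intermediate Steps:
Z(x) = 5 + x**3 (Z(x) = 5 + x*(x*x) = 5 + x*x**2 = 5 + x**3)
Z(-43) - 8720 = (5 + (-43)**3) - 8720 = (5 - 79507) - 8720 = -79502 - 8720 = -88222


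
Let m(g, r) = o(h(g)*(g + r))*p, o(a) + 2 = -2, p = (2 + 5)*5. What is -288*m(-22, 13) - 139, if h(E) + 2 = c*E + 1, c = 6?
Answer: 40181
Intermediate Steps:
h(E) = -1 + 6*E (h(E) = -2 + (6*E + 1) = -2 + (1 + 6*E) = -1 + 6*E)
p = 35 (p = 7*5 = 35)
o(a) = -4 (o(a) = -2 - 2 = -4)
m(g, r) = -140 (m(g, r) = -4*35 = -140)
-288*m(-22, 13) - 139 = -288*(-140) - 139 = 40320 - 139 = 40181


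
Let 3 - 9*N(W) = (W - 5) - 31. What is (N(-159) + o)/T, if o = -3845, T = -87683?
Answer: 3823/87683 ≈ 0.043600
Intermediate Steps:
N(W) = 13/3 - W/9 (N(W) = ⅓ - ((W - 5) - 31)/9 = ⅓ - ((-5 + W) - 31)/9 = ⅓ - (-36 + W)/9 = ⅓ + (4 - W/9) = 13/3 - W/9)
(N(-159) + o)/T = ((13/3 - ⅑*(-159)) - 3845)/(-87683) = ((13/3 + 53/3) - 3845)*(-1/87683) = (22 - 3845)*(-1/87683) = -3823*(-1/87683) = 3823/87683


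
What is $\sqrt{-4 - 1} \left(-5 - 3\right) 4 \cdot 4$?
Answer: $- 128 i \sqrt{5} \approx - 286.22 i$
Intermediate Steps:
$\sqrt{-4 - 1} \left(-5 - 3\right) 4 \cdot 4 = \sqrt{-5} \left(-8\right) 4 \cdot 4 = i \sqrt{5} \left(-8\right) 4 \cdot 4 = - 8 i \sqrt{5} \cdot 4 \cdot 4 = - 32 i \sqrt{5} \cdot 4 = - 128 i \sqrt{5}$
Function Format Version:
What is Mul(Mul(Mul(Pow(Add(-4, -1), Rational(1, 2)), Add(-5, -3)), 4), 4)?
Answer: Mul(-128, I, Pow(5, Rational(1, 2))) ≈ Mul(-286.22, I)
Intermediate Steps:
Mul(Mul(Mul(Pow(Add(-4, -1), Rational(1, 2)), Add(-5, -3)), 4), 4) = Mul(Mul(Mul(Pow(-5, Rational(1, 2)), -8), 4), 4) = Mul(Mul(Mul(Mul(I, Pow(5, Rational(1, 2))), -8), 4), 4) = Mul(Mul(Mul(-8, I, Pow(5, Rational(1, 2))), 4), 4) = Mul(Mul(-32, I, Pow(5, Rational(1, 2))), 4) = Mul(-128, I, Pow(5, Rational(1, 2)))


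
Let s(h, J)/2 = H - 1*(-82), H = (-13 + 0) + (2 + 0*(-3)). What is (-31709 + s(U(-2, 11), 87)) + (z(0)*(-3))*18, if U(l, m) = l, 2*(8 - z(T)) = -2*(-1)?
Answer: -31945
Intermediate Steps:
z(T) = 7 (z(T) = 8 - (-1)*(-1) = 8 - ½*2 = 8 - 1 = 7)
H = -11 (H = -13 + (2 + 0) = -13 + 2 = -11)
s(h, J) = 142 (s(h, J) = 2*(-11 - 1*(-82)) = 2*(-11 + 82) = 2*71 = 142)
(-31709 + s(U(-2, 11), 87)) + (z(0)*(-3))*18 = (-31709 + 142) + (7*(-3))*18 = -31567 - 21*18 = -31567 - 378 = -31945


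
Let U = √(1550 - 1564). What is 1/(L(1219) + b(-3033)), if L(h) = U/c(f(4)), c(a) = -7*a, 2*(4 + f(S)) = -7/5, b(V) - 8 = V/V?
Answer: 139167/1252703 - 470*I*√14/1252703 ≈ 0.11109 - 0.0014038*I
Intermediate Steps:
b(V) = 9 (b(V) = 8 + V/V = 8 + 1 = 9)
U = I*√14 (U = √(-14) = I*√14 ≈ 3.7417*I)
f(S) = -47/10 (f(S) = -4 + (-7/5)/2 = -4 + (-7*⅕)/2 = -4 + (½)*(-7/5) = -4 - 7/10 = -47/10)
L(h) = 10*I*√14/329 (L(h) = (I*√14)/((-7*(-47/10))) = (I*√14)/(329/10) = (I*√14)*(10/329) = 10*I*√14/329)
1/(L(1219) + b(-3033)) = 1/(10*I*√14/329 + 9) = 1/(9 + 10*I*√14/329)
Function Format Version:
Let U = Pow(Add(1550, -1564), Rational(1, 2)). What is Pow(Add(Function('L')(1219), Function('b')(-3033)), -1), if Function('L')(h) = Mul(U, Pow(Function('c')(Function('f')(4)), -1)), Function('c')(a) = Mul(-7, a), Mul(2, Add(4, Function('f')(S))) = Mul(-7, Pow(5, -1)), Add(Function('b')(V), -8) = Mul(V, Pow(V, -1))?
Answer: Add(Rational(139167, 1252703), Mul(Rational(-470, 1252703), I, Pow(14, Rational(1, 2)))) ≈ Add(0.11109, Mul(-0.0014038, I))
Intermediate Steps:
Function('b')(V) = 9 (Function('b')(V) = Add(8, Mul(V, Pow(V, -1))) = Add(8, 1) = 9)
U = Mul(I, Pow(14, Rational(1, 2))) (U = Pow(-14, Rational(1, 2)) = Mul(I, Pow(14, Rational(1, 2))) ≈ Mul(3.7417, I))
Function('f')(S) = Rational(-47, 10) (Function('f')(S) = Add(-4, Mul(Rational(1, 2), Mul(-7, Pow(5, -1)))) = Add(-4, Mul(Rational(1, 2), Mul(-7, Rational(1, 5)))) = Add(-4, Mul(Rational(1, 2), Rational(-7, 5))) = Add(-4, Rational(-7, 10)) = Rational(-47, 10))
Function('L')(h) = Mul(Rational(10, 329), I, Pow(14, Rational(1, 2))) (Function('L')(h) = Mul(Mul(I, Pow(14, Rational(1, 2))), Pow(Mul(-7, Rational(-47, 10)), -1)) = Mul(Mul(I, Pow(14, Rational(1, 2))), Pow(Rational(329, 10), -1)) = Mul(Mul(I, Pow(14, Rational(1, 2))), Rational(10, 329)) = Mul(Rational(10, 329), I, Pow(14, Rational(1, 2))))
Pow(Add(Function('L')(1219), Function('b')(-3033)), -1) = Pow(Add(Mul(Rational(10, 329), I, Pow(14, Rational(1, 2))), 9), -1) = Pow(Add(9, Mul(Rational(10, 329), I, Pow(14, Rational(1, 2)))), -1)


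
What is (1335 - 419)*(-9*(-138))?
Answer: 1137672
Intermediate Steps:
(1335 - 419)*(-9*(-138)) = 916*1242 = 1137672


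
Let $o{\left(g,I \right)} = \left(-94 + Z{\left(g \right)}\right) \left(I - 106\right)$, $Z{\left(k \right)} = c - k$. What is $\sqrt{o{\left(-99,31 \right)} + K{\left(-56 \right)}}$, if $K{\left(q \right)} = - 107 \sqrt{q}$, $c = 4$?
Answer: $\sqrt{-675 - 214 i \sqrt{14}} \approx 13.643 - 29.345 i$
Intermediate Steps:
$Z{\left(k \right)} = 4 - k$
$o{\left(g,I \right)} = \left(-106 + I\right) \left(-90 - g\right)$ ($o{\left(g,I \right)} = \left(-94 - \left(-4 + g\right)\right) \left(I - 106\right) = \left(-90 - g\right) \left(-106 + I\right) = \left(-106 + I\right) \left(-90 - g\right)$)
$\sqrt{o{\left(-99,31 \right)} + K{\left(-56 \right)}} = \sqrt{\left(9540 - 2790 + 106 \left(-99\right) - 31 \left(-99\right)\right) - 107 \sqrt{-56}} = \sqrt{\left(9540 - 2790 - 10494 + 3069\right) - 107 \cdot 2 i \sqrt{14}} = \sqrt{-675 - 214 i \sqrt{14}}$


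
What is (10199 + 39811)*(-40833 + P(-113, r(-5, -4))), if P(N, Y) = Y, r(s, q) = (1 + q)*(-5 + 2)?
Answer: -2041608240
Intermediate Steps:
r(s, q) = -3 - 3*q (r(s, q) = (1 + q)*(-3) = -3 - 3*q)
(10199 + 39811)*(-40833 + P(-113, r(-5, -4))) = (10199 + 39811)*(-40833 + (-3 - 3*(-4))) = 50010*(-40833 + (-3 + 12)) = 50010*(-40833 + 9) = 50010*(-40824) = -2041608240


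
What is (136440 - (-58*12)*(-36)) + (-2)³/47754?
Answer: 2659515764/23877 ≈ 1.1138e+5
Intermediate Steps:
(136440 - (-58*12)*(-36)) + (-2)³/47754 = (136440 - (-696)*(-36)) - 8*1/47754 = (136440 - 1*25056) - 4/23877 = (136440 - 25056) - 4/23877 = 111384 - 4/23877 = 2659515764/23877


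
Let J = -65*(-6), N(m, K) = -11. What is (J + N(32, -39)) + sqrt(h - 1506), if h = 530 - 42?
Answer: 379 + I*sqrt(1018) ≈ 379.0 + 31.906*I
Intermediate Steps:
J = 390
h = 488
(J + N(32, -39)) + sqrt(h - 1506) = (390 - 11) + sqrt(488 - 1506) = 379 + sqrt(-1018) = 379 + I*sqrt(1018)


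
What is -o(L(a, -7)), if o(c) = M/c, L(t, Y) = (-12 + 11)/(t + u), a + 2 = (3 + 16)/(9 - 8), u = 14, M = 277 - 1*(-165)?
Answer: 13702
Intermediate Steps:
M = 442 (M = 277 + 165 = 442)
a = 17 (a = -2 + (3 + 16)/(9 - 8) = -2 + 19/1 = -2 + 19*1 = -2 + 19 = 17)
L(t, Y) = -1/(14 + t) (L(t, Y) = (-12 + 11)/(t + 14) = -1/(14 + t))
o(c) = 442/c
-o(L(a, -7)) = -442/((-1/(14 + 17))) = -442/((-1/31)) = -442/((-1*1/31)) = -442/(-1/31) = -442*(-31) = -1*(-13702) = 13702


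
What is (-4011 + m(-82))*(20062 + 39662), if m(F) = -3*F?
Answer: -224860860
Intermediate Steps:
(-4011 + m(-82))*(20062 + 39662) = (-4011 - 3*(-82))*(20062 + 39662) = (-4011 + 246)*59724 = -3765*59724 = -224860860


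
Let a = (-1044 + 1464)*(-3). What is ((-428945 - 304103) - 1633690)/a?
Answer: 1183369/630 ≈ 1878.4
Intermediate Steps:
a = -1260 (a = 420*(-3) = -1260)
((-428945 - 304103) - 1633690)/a = ((-428945 - 304103) - 1633690)/(-1260) = (-733048 - 1633690)*(-1/1260) = -2366738*(-1/1260) = 1183369/630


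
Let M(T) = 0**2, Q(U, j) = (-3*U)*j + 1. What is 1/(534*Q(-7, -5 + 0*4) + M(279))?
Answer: -1/55536 ≈ -1.8006e-5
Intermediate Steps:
Q(U, j) = 1 - 3*U*j (Q(U, j) = -3*U*j + 1 = 1 - 3*U*j)
M(T) = 0
1/(534*Q(-7, -5 + 0*4) + M(279)) = 1/(534*(1 - 3*(-7)*(-5 + 0*4)) + 0) = 1/(534*(1 - 3*(-7)*(-5 + 0)) + 0) = 1/(534*(1 - 3*(-7)*(-5)) + 0) = 1/(534*(1 - 105) + 0) = 1/(534*(-104) + 0) = 1/(-55536 + 0) = 1/(-55536) = -1/55536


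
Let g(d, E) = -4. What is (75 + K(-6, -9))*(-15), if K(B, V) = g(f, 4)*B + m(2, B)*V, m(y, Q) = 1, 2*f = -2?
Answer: -1350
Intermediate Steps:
f = -1 (f = (½)*(-2) = -1)
K(B, V) = V - 4*B (K(B, V) = -4*B + 1*V = -4*B + V = V - 4*B)
(75 + K(-6, -9))*(-15) = (75 + (-9 - 4*(-6)))*(-15) = (75 + (-9 + 24))*(-15) = (75 + 15)*(-15) = 90*(-15) = -1350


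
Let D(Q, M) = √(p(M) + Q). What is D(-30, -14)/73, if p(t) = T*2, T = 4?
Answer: I*√22/73 ≈ 0.064252*I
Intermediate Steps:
p(t) = 8 (p(t) = 4*2 = 8)
D(Q, M) = √(8 + Q)
D(-30, -14)/73 = √(8 - 30)/73 = √(-22)*(1/73) = (I*√22)*(1/73) = I*√22/73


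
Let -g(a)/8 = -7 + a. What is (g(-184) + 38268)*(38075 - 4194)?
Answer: 1348328276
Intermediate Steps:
g(a) = 56 - 8*a (g(a) = -8*(-7 + a) = 56 - 8*a)
(g(-184) + 38268)*(38075 - 4194) = ((56 - 8*(-184)) + 38268)*(38075 - 4194) = ((56 + 1472) + 38268)*33881 = (1528 + 38268)*33881 = 39796*33881 = 1348328276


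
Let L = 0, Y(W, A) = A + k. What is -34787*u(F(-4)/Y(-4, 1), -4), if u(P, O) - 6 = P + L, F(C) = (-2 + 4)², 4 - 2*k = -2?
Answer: -243509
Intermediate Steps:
k = 3 (k = 2 - ½*(-2) = 2 + 1 = 3)
Y(W, A) = 3 + A (Y(W, A) = A + 3 = 3 + A)
F(C) = 4 (F(C) = 2² = 4)
u(P, O) = 6 + P (u(P, O) = 6 + (P + 0) = 6 + P)
-34787*u(F(-4)/Y(-4, 1), -4) = -34787*(6 + 4/(3 + 1)) = -34787*(6 + 4/4) = -34787*(6 + 4*(¼)) = -34787*(6 + 1) = -34787*7 = -243509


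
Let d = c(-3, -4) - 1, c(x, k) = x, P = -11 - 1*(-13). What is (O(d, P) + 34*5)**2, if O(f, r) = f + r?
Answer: 28224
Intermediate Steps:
P = 2 (P = -11 + 13 = 2)
d = -4 (d = -3 - 1 = -4)
(O(d, P) + 34*5)**2 = ((-4 + 2) + 34*5)**2 = (-2 + 170)**2 = 168**2 = 28224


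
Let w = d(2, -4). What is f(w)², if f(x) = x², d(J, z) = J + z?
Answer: 16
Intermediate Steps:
w = -2 (w = 2 - 4 = -2)
f(w)² = ((-2)²)² = 4² = 16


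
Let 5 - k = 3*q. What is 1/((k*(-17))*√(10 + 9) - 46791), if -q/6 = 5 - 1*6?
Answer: -46791/2188469702 - 221*√19/2188469702 ≈ -2.1821e-5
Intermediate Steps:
q = 6 (q = -6*(5 - 1*6) = -6*(5 - 6) = -6*(-1) = 6)
k = -13 (k = 5 - 3*6 = 5 - 1*18 = 5 - 18 = -13)
1/((k*(-17))*√(10 + 9) - 46791) = 1/((-13*(-17))*√(10 + 9) - 46791) = 1/(221*√19 - 46791) = 1/(-46791 + 221*√19)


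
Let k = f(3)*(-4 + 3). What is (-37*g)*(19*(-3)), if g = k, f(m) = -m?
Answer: 6327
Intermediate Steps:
k = 3 (k = (-1*3)*(-4 + 3) = -3*(-1) = 3)
g = 3
(-37*g)*(19*(-3)) = (-37*3)*(19*(-3)) = -111*(-57) = 6327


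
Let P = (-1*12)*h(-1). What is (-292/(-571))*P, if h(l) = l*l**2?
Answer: 3504/571 ≈ 6.1366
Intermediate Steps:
h(l) = l**3
P = 12 (P = -1*12*(-1)**3 = -12*(-1) = 12)
(-292/(-571))*P = -292/(-571)*12 = -292*(-1/571)*12 = (292/571)*12 = 3504/571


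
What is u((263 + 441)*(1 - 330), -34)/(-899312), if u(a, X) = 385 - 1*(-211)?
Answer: -149/224828 ≈ -0.00066273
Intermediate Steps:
u(a, X) = 596 (u(a, X) = 385 + 211 = 596)
u((263 + 441)*(1 - 330), -34)/(-899312) = 596/(-899312) = 596*(-1/899312) = -149/224828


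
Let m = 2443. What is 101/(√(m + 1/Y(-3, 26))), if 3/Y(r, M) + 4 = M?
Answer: 101*√22053/7351 ≈ 2.0404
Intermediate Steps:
Y(r, M) = 3/(-4 + M)
101/(√(m + 1/Y(-3, 26))) = 101/(√(2443 + 1/(3/(-4 + 26)))) = 101/(√(2443 + 1/(3/22))) = 101/(√(2443 + 22/3)) = 101/(√(7351/3)) = 101/((√22053/3)) = 101*(√22053/7351) = 101*√22053/7351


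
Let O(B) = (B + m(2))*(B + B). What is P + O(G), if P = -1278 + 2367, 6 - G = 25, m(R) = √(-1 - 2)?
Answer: 1811 - 38*I*√3 ≈ 1811.0 - 65.818*I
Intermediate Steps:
m(R) = I*√3 (m(R) = √(-3) = I*√3)
G = -19 (G = 6 - 1*25 = 6 - 25 = -19)
O(B) = 2*B*(B + I*√3) (O(B) = (B + I*√3)*(B + B) = (B + I*√3)*(2*B) = 2*B*(B + I*√3))
P = 1089
P + O(G) = 1089 + 2*(-19)*(-19 + I*√3) = 1089 + (722 - 38*I*√3) = 1811 - 38*I*√3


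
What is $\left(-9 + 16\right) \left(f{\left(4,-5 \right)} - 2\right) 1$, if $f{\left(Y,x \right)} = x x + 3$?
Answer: $182$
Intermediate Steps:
$f{\left(Y,x \right)} = 3 + x^{2}$ ($f{\left(Y,x \right)} = x^{2} + 3 = 3 + x^{2}$)
$\left(-9 + 16\right) \left(f{\left(4,-5 \right)} - 2\right) 1 = \left(-9 + 16\right) \left(\left(3 + \left(-5\right)^{2}\right) - 2\right) 1 = 7 \left(\left(3 + 25\right) - 2\right) 1 = 7 \left(28 - 2\right) 1 = 7 \cdot 26 \cdot 1 = 7 \cdot 26 = 182$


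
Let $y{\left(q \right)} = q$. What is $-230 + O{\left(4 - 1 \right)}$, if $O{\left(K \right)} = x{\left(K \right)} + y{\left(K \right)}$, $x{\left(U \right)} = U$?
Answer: $-224$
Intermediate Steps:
$O{\left(K \right)} = 2 K$ ($O{\left(K \right)} = K + K = 2 K$)
$-230 + O{\left(4 - 1 \right)} = -230 + 2 \left(4 - 1\right) = -230 + 2 \cdot 3 = -230 + 6 = -224$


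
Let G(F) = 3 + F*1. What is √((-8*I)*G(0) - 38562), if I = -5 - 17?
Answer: 3*I*√4226 ≈ 195.02*I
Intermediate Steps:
G(F) = 3 + F
I = -22
√((-8*I)*G(0) - 38562) = √((-8*(-22))*(3 + 0) - 38562) = √(176*3 - 38562) = √(528 - 38562) = √(-38034) = 3*I*√4226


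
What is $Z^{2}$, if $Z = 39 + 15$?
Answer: $2916$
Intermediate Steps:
$Z = 54$
$Z^{2} = 54^{2} = 2916$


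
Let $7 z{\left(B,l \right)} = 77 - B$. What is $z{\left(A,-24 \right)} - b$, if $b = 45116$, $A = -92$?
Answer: $- \frac{315643}{7} \approx -45092.0$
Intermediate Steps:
$z{\left(B,l \right)} = 11 - \frac{B}{7}$ ($z{\left(B,l \right)} = \frac{77 - B}{7} = 11 - \frac{B}{7}$)
$z{\left(A,-24 \right)} - b = \left(11 - - \frac{92}{7}\right) - 45116 = \left(11 + \frac{92}{7}\right) - 45116 = \frac{169}{7} - 45116 = - \frac{315643}{7}$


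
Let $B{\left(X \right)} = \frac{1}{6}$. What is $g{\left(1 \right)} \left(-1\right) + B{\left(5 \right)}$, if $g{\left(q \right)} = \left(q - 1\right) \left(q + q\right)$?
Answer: $\frac{1}{6} \approx 0.16667$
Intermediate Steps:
$g{\left(q \right)} = 2 q \left(-1 + q\right)$ ($g{\left(q \right)} = \left(-1 + q\right) 2 q = 2 q \left(-1 + q\right)$)
$B{\left(X \right)} = \frac{1}{6}$
$g{\left(1 \right)} \left(-1\right) + B{\left(5 \right)} = 2 \cdot 1 \left(-1 + 1\right) \left(-1\right) + \frac{1}{6} = 2 \cdot 1 \cdot 0 \left(-1\right) + \frac{1}{6} = 0 \left(-1\right) + \frac{1}{6} = 0 + \frac{1}{6} = \frac{1}{6}$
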